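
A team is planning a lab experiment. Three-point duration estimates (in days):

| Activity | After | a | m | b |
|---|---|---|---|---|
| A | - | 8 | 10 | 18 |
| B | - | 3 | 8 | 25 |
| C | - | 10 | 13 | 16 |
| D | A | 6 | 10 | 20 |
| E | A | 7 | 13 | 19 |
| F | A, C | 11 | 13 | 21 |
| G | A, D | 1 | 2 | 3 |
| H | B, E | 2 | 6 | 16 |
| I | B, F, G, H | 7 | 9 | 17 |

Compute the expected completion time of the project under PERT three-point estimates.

41 days

te_A = (8 + 4·10 + 18)/6 = 66/6 = 11
te_B = (3 + 4·8 + 25)/6 = 60/6 = 10
te_C = (10 + 4·13 + 16)/6 = 78/6 = 13
te_D = (6 + 4·10 + 20)/6 = 66/6 = 11
te_E = (7 + 4·13 + 19)/6 = 78/6 = 13
te_F = (11 + 4·13 + 21)/6 = 84/6 = 14
te_G = (1 + 4·2 + 3)/6 = 12/6 = 2
te_H = (2 + 4·6 + 16)/6 = 42/6 = 7
te_I = (7 + 4·9 + 17)/6 = 60/6 = 10

Forward pass:
ES_A = 0; EF_A = 11
ES_B = 0; EF_B = 10
ES_C = 0; EF_C = 13
ES_D = 11; EF_D = 11+11 = 22
ES_E = 11; EF_E = 11+13 = 24
ES_F = max(EF_A=11, EF_C=13) = 13; EF_F = 13+14 = 27
ES_G = max(EF_A=11, EF_D=22) = 22; EF_G = 22+2 = 24
ES_H = max(EF_B=10, EF_E=24) = 24; EF_H = 24+7 = 31
ES_I = max(EF_B=10, EF_F=27, EF_G=24, EF_H=31) = 31; EF_I = 31+10 = 41
Expected project duration μ = 41 days. Critical path: A → E → H → I.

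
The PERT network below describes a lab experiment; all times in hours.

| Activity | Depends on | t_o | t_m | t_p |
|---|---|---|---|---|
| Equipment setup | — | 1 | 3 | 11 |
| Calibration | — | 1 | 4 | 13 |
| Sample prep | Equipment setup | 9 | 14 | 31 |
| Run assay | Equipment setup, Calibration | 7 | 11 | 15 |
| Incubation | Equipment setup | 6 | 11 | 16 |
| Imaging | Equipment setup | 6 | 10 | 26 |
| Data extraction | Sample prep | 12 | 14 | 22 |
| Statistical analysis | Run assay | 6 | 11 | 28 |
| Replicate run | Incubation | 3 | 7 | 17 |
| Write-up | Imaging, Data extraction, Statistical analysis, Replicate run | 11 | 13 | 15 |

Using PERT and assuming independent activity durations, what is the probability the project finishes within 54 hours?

te_Equipment setup = (1 + 4·3 + 11)/6 = 24/6 = 4; σ²_Equipment setup = ((11−1)/6)² = 2.778
te_Calibration = (1 + 4·4 + 13)/6 = 30/6 = 5; σ²_Calibration = ((13−1)/6)² = 4.000
te_Sample prep = (9 + 4·14 + 31)/6 = 96/6 = 16; σ²_Sample prep = ((31−9)/6)² = 13.444
te_Run assay = (7 + 4·11 + 15)/6 = 66/6 = 11; σ²_Run assay = ((15−7)/6)² = 1.778
te_Incubation = (6 + 4·11 + 16)/6 = 66/6 = 11; σ²_Incubation = ((16−6)/6)² = 2.778
te_Imaging = (6 + 4·10 + 26)/6 = 72/6 = 12; σ²_Imaging = ((26−6)/6)² = 11.111
te_Data extraction = (12 + 4·14 + 22)/6 = 90/6 = 15; σ²_Data extraction = ((22−12)/6)² = 2.778
te_Statistical analysis = (6 + 4·11 + 28)/6 = 78/6 = 13; σ²_Statistical analysis = ((28−6)/6)² = 13.444
te_Replicate run = (3 + 4·7 + 17)/6 = 48/6 = 8; σ²_Replicate run = ((17−3)/6)² = 5.444
te_Write-up = (11 + 4·13 + 15)/6 = 78/6 = 13; σ²_Write-up = ((15−11)/6)² = 0.444

Forward pass:
ES_Equipment setup = 0; EF_Equipment setup = 4
ES_Calibration = 0; EF_Calibration = 5
ES_Sample prep = 4; EF_Sample prep = 4+16 = 20
ES_Run assay = max(EF_Equipment setup=4, EF_Calibration=5) = 5; EF_Run assay = 5+11 = 16
ES_Incubation = 4; EF_Incubation = 4+11 = 15
ES_Imaging = 4; EF_Imaging = 4+12 = 16
ES_Data extraction = 20; EF_Data extraction = 20+15 = 35
ES_Statistical analysis = 16; EF_Statistical analysis = 16+13 = 29
ES_Replicate run = 15; EF_Replicate run = 15+8 = 23
ES_Write-up = max(EF_Imaging=16, EF_Data extraction=35, EF_Statistical analysis=29, EF_Replicate run=23) = 35; EF_Write-up = 35+13 = 48
Expected project duration μ = 48 hours. Critical path: Equipment setup → Sample prep → Data extraction → Write-up.

Variance along critical path = 2.778 + 13.444 + 2.778 + 0.444 = 19.444; σ = √19.444 = 4.410 hours.
Z = (54 − 48) / 4.410 = 1.361
P(T ≤ 54) = Φ(1.361) ≈ 0.913

0.913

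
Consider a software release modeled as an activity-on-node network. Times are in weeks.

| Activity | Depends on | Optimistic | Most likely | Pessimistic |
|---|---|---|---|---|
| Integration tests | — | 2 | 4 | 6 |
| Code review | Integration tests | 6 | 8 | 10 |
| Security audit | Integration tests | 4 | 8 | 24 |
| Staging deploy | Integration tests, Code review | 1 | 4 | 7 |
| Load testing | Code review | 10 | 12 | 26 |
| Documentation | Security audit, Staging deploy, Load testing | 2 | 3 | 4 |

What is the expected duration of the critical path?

29 weeks

te_Integration tests = (2 + 4·4 + 6)/6 = 24/6 = 4
te_Code review = (6 + 4·8 + 10)/6 = 48/6 = 8
te_Security audit = (4 + 4·8 + 24)/6 = 60/6 = 10
te_Staging deploy = (1 + 4·4 + 7)/6 = 24/6 = 4
te_Load testing = (10 + 4·12 + 26)/6 = 84/6 = 14
te_Documentation = (2 + 4·3 + 4)/6 = 18/6 = 3

Forward pass:
ES_Integration tests = 0; EF_Integration tests = 4
ES_Code review = 4; EF_Code review = 4+8 = 12
ES_Security audit = 4; EF_Security audit = 4+10 = 14
ES_Staging deploy = max(EF_Integration tests=4, EF_Code review=12) = 12; EF_Staging deploy = 12+4 = 16
ES_Load testing = 12; EF_Load testing = 12+14 = 26
ES_Documentation = max(EF_Security audit=14, EF_Staging deploy=16, EF_Load testing=26) = 26; EF_Documentation = 26+3 = 29
Expected project duration μ = 29 weeks. Critical path: Integration tests → Code review → Load testing → Documentation.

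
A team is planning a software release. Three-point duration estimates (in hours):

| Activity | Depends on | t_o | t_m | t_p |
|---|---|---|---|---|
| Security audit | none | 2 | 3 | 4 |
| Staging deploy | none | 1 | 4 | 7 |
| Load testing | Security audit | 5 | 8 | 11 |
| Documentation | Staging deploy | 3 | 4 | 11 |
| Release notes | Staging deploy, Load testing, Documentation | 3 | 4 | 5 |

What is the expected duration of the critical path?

te_Security audit = (2 + 4·3 + 4)/6 = 18/6 = 3
te_Staging deploy = (1 + 4·4 + 7)/6 = 24/6 = 4
te_Load testing = (5 + 4·8 + 11)/6 = 48/6 = 8
te_Documentation = (3 + 4·4 + 11)/6 = 30/6 = 5
te_Release notes = (3 + 4·4 + 5)/6 = 24/6 = 4

Forward pass:
ES_Security audit = 0; EF_Security audit = 3
ES_Staging deploy = 0; EF_Staging deploy = 4
ES_Load testing = 3; EF_Load testing = 3+8 = 11
ES_Documentation = 4; EF_Documentation = 4+5 = 9
ES_Release notes = max(EF_Staging deploy=4, EF_Load testing=11, EF_Documentation=9) = 11; EF_Release notes = 11+4 = 15
Expected project duration μ = 15 hours. Critical path: Security audit → Load testing → Release notes.

15 hours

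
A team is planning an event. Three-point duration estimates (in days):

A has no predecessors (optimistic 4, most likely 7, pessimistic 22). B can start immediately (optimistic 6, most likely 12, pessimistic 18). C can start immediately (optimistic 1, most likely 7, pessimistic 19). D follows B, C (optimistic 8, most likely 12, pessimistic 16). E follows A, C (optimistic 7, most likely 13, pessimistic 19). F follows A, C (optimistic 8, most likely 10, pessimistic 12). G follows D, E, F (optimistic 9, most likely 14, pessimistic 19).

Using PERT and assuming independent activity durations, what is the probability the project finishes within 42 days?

0.914

te_A = (4 + 4·7 + 22)/6 = 54/6 = 9; σ²_A = ((22−4)/6)² = 9.000
te_B = (6 + 4·12 + 18)/6 = 72/6 = 12; σ²_B = ((18−6)/6)² = 4.000
te_C = (1 + 4·7 + 19)/6 = 48/6 = 8; σ²_C = ((19−1)/6)² = 9.000
te_D = (8 + 4·12 + 16)/6 = 72/6 = 12; σ²_D = ((16−8)/6)² = 1.778
te_E = (7 + 4·13 + 19)/6 = 78/6 = 13; σ²_E = ((19−7)/6)² = 4.000
te_F = (8 + 4·10 + 12)/6 = 60/6 = 10; σ²_F = ((12−8)/6)² = 0.444
te_G = (9 + 4·14 + 19)/6 = 84/6 = 14; σ²_G = ((19−9)/6)² = 2.778

Forward pass:
ES_A = 0; EF_A = 9
ES_B = 0; EF_B = 12
ES_C = 0; EF_C = 8
ES_D = max(EF_B=12, EF_C=8) = 12; EF_D = 12+12 = 24
ES_E = max(EF_A=9, EF_C=8) = 9; EF_E = 9+13 = 22
ES_F = max(EF_A=9, EF_C=8) = 9; EF_F = 9+10 = 19
ES_G = max(EF_D=24, EF_E=22, EF_F=19) = 24; EF_G = 24+14 = 38
Expected project duration μ = 38 days. Critical path: B → D → G.

Variance along critical path = 4.000 + 1.778 + 2.778 = 8.556; σ = √8.556 = 2.925 days.
Z = (42 − 38) / 2.925 = 1.368
P(T ≤ 42) = Φ(1.368) ≈ 0.914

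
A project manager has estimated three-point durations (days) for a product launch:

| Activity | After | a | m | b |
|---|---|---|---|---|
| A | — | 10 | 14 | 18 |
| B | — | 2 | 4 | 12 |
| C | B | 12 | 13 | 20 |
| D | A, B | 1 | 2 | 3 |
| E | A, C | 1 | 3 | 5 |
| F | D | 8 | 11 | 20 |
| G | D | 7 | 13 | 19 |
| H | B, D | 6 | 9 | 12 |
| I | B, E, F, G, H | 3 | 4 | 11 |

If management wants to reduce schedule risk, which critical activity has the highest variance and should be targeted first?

G

te_A = (10 + 4·14 + 18)/6 = 84/6 = 14; σ²_A = ((18−10)/6)² = 1.778
te_B = (2 + 4·4 + 12)/6 = 30/6 = 5; σ²_B = ((12−2)/6)² = 2.778
te_C = (12 + 4·13 + 20)/6 = 84/6 = 14; σ²_C = ((20−12)/6)² = 1.778
te_D = (1 + 4·2 + 3)/6 = 12/6 = 2; σ²_D = ((3−1)/6)² = 0.111
te_E = (1 + 4·3 + 5)/6 = 18/6 = 3; σ²_E = ((5−1)/6)² = 0.444
te_F = (8 + 4·11 + 20)/6 = 72/6 = 12; σ²_F = ((20−8)/6)² = 4.000
te_G = (7 + 4·13 + 19)/6 = 78/6 = 13; σ²_G = ((19−7)/6)² = 4.000
te_H = (6 + 4·9 + 12)/6 = 54/6 = 9; σ²_H = ((12−6)/6)² = 1.000
te_I = (3 + 4·4 + 11)/6 = 30/6 = 5; σ²_I = ((11−3)/6)² = 1.778

Forward pass:
ES_A = 0; EF_A = 14
ES_B = 0; EF_B = 5
ES_C = 5; EF_C = 5+14 = 19
ES_D = max(EF_A=14, EF_B=5) = 14; EF_D = 14+2 = 16
ES_E = max(EF_A=14, EF_C=19) = 19; EF_E = 19+3 = 22
ES_F = 16; EF_F = 16+12 = 28
ES_G = 16; EF_G = 16+13 = 29
ES_H = max(EF_B=5, EF_D=16) = 16; EF_H = 16+9 = 25
ES_I = max(EF_B=5, EF_E=22, EF_F=28, EF_G=29, EF_H=25) = 29; EF_I = 29+5 = 34
Expected project duration μ = 34 days. Critical path: A → D → G → I.

Variances on critical path: σ²_A=1.778, σ²_D=0.111, σ²_G=4.000, σ²_I=1.778.
Largest is σ²_G = 4.000.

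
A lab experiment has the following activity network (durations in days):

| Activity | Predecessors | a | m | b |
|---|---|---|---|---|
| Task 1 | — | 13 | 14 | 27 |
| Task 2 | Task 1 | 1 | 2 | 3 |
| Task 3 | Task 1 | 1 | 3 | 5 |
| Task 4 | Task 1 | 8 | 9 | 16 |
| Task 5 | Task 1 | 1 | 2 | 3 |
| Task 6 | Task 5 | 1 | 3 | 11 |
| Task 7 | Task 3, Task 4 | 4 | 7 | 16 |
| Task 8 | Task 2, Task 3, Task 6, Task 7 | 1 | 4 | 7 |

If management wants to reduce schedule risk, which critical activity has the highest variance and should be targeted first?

te_Task 1 = (13 + 4·14 + 27)/6 = 96/6 = 16; σ²_Task 1 = ((27−13)/6)² = 5.444
te_Task 2 = (1 + 4·2 + 3)/6 = 12/6 = 2; σ²_Task 2 = ((3−1)/6)² = 0.111
te_Task 3 = (1 + 4·3 + 5)/6 = 18/6 = 3; σ²_Task 3 = ((5−1)/6)² = 0.444
te_Task 4 = (8 + 4·9 + 16)/6 = 60/6 = 10; σ²_Task 4 = ((16−8)/6)² = 1.778
te_Task 5 = (1 + 4·2 + 3)/6 = 12/6 = 2; σ²_Task 5 = ((3−1)/6)² = 0.111
te_Task 6 = (1 + 4·3 + 11)/6 = 24/6 = 4; σ²_Task 6 = ((11−1)/6)² = 2.778
te_Task 7 = (4 + 4·7 + 16)/6 = 48/6 = 8; σ²_Task 7 = ((16−4)/6)² = 4.000
te_Task 8 = (1 + 4·4 + 7)/6 = 24/6 = 4; σ²_Task 8 = ((7−1)/6)² = 1.000

Forward pass:
ES_Task 1 = 0; EF_Task 1 = 16
ES_Task 2 = 16; EF_Task 2 = 16+2 = 18
ES_Task 3 = 16; EF_Task 3 = 16+3 = 19
ES_Task 4 = 16; EF_Task 4 = 16+10 = 26
ES_Task 5 = 16; EF_Task 5 = 16+2 = 18
ES_Task 6 = 18; EF_Task 6 = 18+4 = 22
ES_Task 7 = max(EF_Task 3=19, EF_Task 4=26) = 26; EF_Task 7 = 26+8 = 34
ES_Task 8 = max(EF_Task 2=18, EF_Task 3=19, EF_Task 6=22, EF_Task 7=34) = 34; EF_Task 8 = 34+4 = 38
Expected project duration μ = 38 days. Critical path: Task 1 → Task 4 → Task 7 → Task 8.

Variances on critical path: σ²_Task 1=5.444, σ²_Task 4=1.778, σ²_Task 7=4.000, σ²_Task 8=1.000.
Largest is σ²_Task 1 = 5.444.

Task 1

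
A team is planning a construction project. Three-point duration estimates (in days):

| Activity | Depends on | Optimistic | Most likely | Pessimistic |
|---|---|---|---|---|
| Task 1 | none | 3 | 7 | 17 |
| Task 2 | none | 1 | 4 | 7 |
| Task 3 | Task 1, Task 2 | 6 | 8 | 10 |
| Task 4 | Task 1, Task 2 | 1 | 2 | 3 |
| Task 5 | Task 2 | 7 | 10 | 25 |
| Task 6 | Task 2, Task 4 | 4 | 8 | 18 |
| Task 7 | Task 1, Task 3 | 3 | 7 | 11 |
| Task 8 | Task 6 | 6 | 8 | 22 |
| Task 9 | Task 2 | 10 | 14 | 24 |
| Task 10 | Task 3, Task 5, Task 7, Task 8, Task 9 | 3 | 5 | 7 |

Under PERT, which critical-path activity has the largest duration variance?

te_Task 1 = (3 + 4·7 + 17)/6 = 48/6 = 8; σ²_Task 1 = ((17−3)/6)² = 5.444
te_Task 2 = (1 + 4·4 + 7)/6 = 24/6 = 4; σ²_Task 2 = ((7−1)/6)² = 1.000
te_Task 3 = (6 + 4·8 + 10)/6 = 48/6 = 8; σ²_Task 3 = ((10−6)/6)² = 0.444
te_Task 4 = (1 + 4·2 + 3)/6 = 12/6 = 2; σ²_Task 4 = ((3−1)/6)² = 0.111
te_Task 5 = (7 + 4·10 + 25)/6 = 72/6 = 12; σ²_Task 5 = ((25−7)/6)² = 9.000
te_Task 6 = (4 + 4·8 + 18)/6 = 54/6 = 9; σ²_Task 6 = ((18−4)/6)² = 5.444
te_Task 7 = (3 + 4·7 + 11)/6 = 42/6 = 7; σ²_Task 7 = ((11−3)/6)² = 1.778
te_Task 8 = (6 + 4·8 + 22)/6 = 60/6 = 10; σ²_Task 8 = ((22−6)/6)² = 7.111
te_Task 9 = (10 + 4·14 + 24)/6 = 90/6 = 15; σ²_Task 9 = ((24−10)/6)² = 5.444
te_Task 10 = (3 + 4·5 + 7)/6 = 30/6 = 5; σ²_Task 10 = ((7−3)/6)² = 0.444

Forward pass:
ES_Task 1 = 0; EF_Task 1 = 8
ES_Task 2 = 0; EF_Task 2 = 4
ES_Task 3 = max(EF_Task 1=8, EF_Task 2=4) = 8; EF_Task 3 = 8+8 = 16
ES_Task 4 = max(EF_Task 1=8, EF_Task 2=4) = 8; EF_Task 4 = 8+2 = 10
ES_Task 5 = 4; EF_Task 5 = 4+12 = 16
ES_Task 6 = max(EF_Task 2=4, EF_Task 4=10) = 10; EF_Task 6 = 10+9 = 19
ES_Task 7 = max(EF_Task 1=8, EF_Task 3=16) = 16; EF_Task 7 = 16+7 = 23
ES_Task 8 = 19; EF_Task 8 = 19+10 = 29
ES_Task 9 = 4; EF_Task 9 = 4+15 = 19
ES_Task 10 = max(EF_Task 3=16, EF_Task 5=16, EF_Task 7=23, EF_Task 8=29, EF_Task 9=19) = 29; EF_Task 10 = 29+5 = 34
Expected project duration μ = 34 days. Critical path: Task 1 → Task 4 → Task 6 → Task 8 → Task 10.

Variances on critical path: σ²_Task 1=5.444, σ²_Task 4=0.111, σ²_Task 6=5.444, σ²_Task 8=7.111, σ²_Task 10=0.444.
Largest is σ²_Task 8 = 7.111.

Task 8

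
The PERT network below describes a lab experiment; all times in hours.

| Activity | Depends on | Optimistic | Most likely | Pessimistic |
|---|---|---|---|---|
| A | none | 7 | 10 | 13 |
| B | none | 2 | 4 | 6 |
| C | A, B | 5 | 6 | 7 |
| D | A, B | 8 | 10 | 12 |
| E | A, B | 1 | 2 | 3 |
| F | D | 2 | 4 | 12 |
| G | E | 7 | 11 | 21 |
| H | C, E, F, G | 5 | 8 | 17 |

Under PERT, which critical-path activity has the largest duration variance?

te_A = (7 + 4·10 + 13)/6 = 60/6 = 10; σ²_A = ((13−7)/6)² = 1.000
te_B = (2 + 4·4 + 6)/6 = 24/6 = 4; σ²_B = ((6−2)/6)² = 0.444
te_C = (5 + 4·6 + 7)/6 = 36/6 = 6; σ²_C = ((7−5)/6)² = 0.111
te_D = (8 + 4·10 + 12)/6 = 60/6 = 10; σ²_D = ((12−8)/6)² = 0.444
te_E = (1 + 4·2 + 3)/6 = 12/6 = 2; σ²_E = ((3−1)/6)² = 0.111
te_F = (2 + 4·4 + 12)/6 = 30/6 = 5; σ²_F = ((12−2)/6)² = 2.778
te_G = (7 + 4·11 + 21)/6 = 72/6 = 12; σ²_G = ((21−7)/6)² = 5.444
te_H = (5 + 4·8 + 17)/6 = 54/6 = 9; σ²_H = ((17−5)/6)² = 4.000

Forward pass:
ES_A = 0; EF_A = 10
ES_B = 0; EF_B = 4
ES_C = max(EF_A=10, EF_B=4) = 10; EF_C = 10+6 = 16
ES_D = max(EF_A=10, EF_B=4) = 10; EF_D = 10+10 = 20
ES_E = max(EF_A=10, EF_B=4) = 10; EF_E = 10+2 = 12
ES_F = 20; EF_F = 20+5 = 25
ES_G = 12; EF_G = 12+12 = 24
ES_H = max(EF_C=16, EF_E=12, EF_F=25, EF_G=24) = 25; EF_H = 25+9 = 34
Expected project duration μ = 34 hours. Critical path: A → D → F → H.

Variances on critical path: σ²_A=1.000, σ²_D=0.444, σ²_F=2.778, σ²_H=4.000.
Largest is σ²_H = 4.000.

H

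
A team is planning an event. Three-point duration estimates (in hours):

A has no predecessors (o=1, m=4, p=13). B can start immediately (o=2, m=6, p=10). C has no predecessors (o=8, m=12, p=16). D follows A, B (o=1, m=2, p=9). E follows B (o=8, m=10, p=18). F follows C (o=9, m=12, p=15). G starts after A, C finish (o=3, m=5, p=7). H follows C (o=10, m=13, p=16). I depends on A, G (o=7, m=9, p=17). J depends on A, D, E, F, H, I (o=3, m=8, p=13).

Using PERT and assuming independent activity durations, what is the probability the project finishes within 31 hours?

0.076

te_A = (1 + 4·4 + 13)/6 = 30/6 = 5; σ²_A = ((13−1)/6)² = 4.000
te_B = (2 + 4·6 + 10)/6 = 36/6 = 6; σ²_B = ((10−2)/6)² = 1.778
te_C = (8 + 4·12 + 16)/6 = 72/6 = 12; σ²_C = ((16−8)/6)² = 1.778
te_D = (1 + 4·2 + 9)/6 = 18/6 = 3; σ²_D = ((9−1)/6)² = 1.778
te_E = (8 + 4·10 + 18)/6 = 66/6 = 11; σ²_E = ((18−8)/6)² = 2.778
te_F = (9 + 4·12 + 15)/6 = 72/6 = 12; σ²_F = ((15−9)/6)² = 1.000
te_G = (3 + 4·5 + 7)/6 = 30/6 = 5; σ²_G = ((7−3)/6)² = 0.444
te_H = (10 + 4·13 + 16)/6 = 78/6 = 13; σ²_H = ((16−10)/6)² = 1.000
te_I = (7 + 4·9 + 17)/6 = 60/6 = 10; σ²_I = ((17−7)/6)² = 2.778
te_J = (3 + 4·8 + 13)/6 = 48/6 = 8; σ²_J = ((13−3)/6)² = 2.778

Forward pass:
ES_A = 0; EF_A = 5
ES_B = 0; EF_B = 6
ES_C = 0; EF_C = 12
ES_D = max(EF_A=5, EF_B=6) = 6; EF_D = 6+3 = 9
ES_E = 6; EF_E = 6+11 = 17
ES_F = 12; EF_F = 12+12 = 24
ES_G = max(EF_A=5, EF_C=12) = 12; EF_G = 12+5 = 17
ES_H = 12; EF_H = 12+13 = 25
ES_I = max(EF_A=5, EF_G=17) = 17; EF_I = 17+10 = 27
ES_J = max(EF_A=5, EF_D=9, EF_E=17, EF_F=24, EF_H=25, EF_I=27) = 27; EF_J = 27+8 = 35
Expected project duration μ = 35 hours. Critical path: C → G → I → J.

Variance along critical path = 1.778 + 0.444 + 2.778 + 2.778 = 7.778; σ = √7.778 = 2.789 hours.
Z = (31 − 35) / 2.789 = -1.434
P(T ≤ 31) = Φ(-1.434) ≈ 0.076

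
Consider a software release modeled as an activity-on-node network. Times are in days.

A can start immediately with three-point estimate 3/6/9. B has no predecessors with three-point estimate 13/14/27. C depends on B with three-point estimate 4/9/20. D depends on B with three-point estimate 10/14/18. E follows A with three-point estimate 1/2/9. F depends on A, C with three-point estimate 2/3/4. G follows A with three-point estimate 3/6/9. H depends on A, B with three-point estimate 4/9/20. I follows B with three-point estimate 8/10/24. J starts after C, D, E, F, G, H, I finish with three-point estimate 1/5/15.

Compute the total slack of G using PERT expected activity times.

18 days

te_A = (3 + 4·6 + 9)/6 = 36/6 = 6
te_B = (13 + 4·14 + 27)/6 = 96/6 = 16
te_C = (4 + 4·9 + 20)/6 = 60/6 = 10
te_D = (10 + 4·14 + 18)/6 = 84/6 = 14
te_E = (1 + 4·2 + 9)/6 = 18/6 = 3
te_F = (2 + 4·3 + 4)/6 = 18/6 = 3
te_G = (3 + 4·6 + 9)/6 = 36/6 = 6
te_H = (4 + 4·9 + 20)/6 = 60/6 = 10
te_I = (8 + 4·10 + 24)/6 = 72/6 = 12
te_J = (1 + 4·5 + 15)/6 = 36/6 = 6

Forward pass:
ES_A = 0; EF_A = 6
ES_B = 0; EF_B = 16
ES_C = 16; EF_C = 16+10 = 26
ES_D = 16; EF_D = 16+14 = 30
ES_E = 6; EF_E = 6+3 = 9
ES_F = max(EF_A=6, EF_C=26) = 26; EF_F = 26+3 = 29
ES_G = 6; EF_G = 6+6 = 12
ES_H = max(EF_A=6, EF_B=16) = 16; EF_H = 16+10 = 26
ES_I = 16; EF_I = 16+12 = 28
ES_J = max(EF_C=26, EF_D=30, EF_E=9, EF_F=29, EF_G=12, EF_H=26, EF_I=28) = 30; EF_J = 30+6 = 36
Expected project duration μ = 36 days. Critical path: B → D → J.

Backward pass:
LF_J = 36; LS_J = 36−6 = 30
LF_I = LS_J = 30; LS_I = 30−12 = 18
LF_H = LS_J = 30; LS_H = 30−10 = 20
LF_G = LS_J = 30; LS_G = 30−6 = 24
LF_F = LS_J = 30; LS_F = 30−3 = 27
LF_E = LS_J = 30; LS_E = 30−3 = 27
LF_D = LS_J = 30; LS_D = 30−14 = 16
LF_C = min(LS_F=27, LS_J=30) = 27; LS_C = 27−10 = 17
LF_B = min(LS_C=17, LS_D=16, LS_H=20, LS_I=18) = 16; LS_B = 16−16 = 0
LF_A = min(LS_E=27, LS_F=27, LS_G=24, LS_H=20) = 20; LS_A = 20−6 = 14
Slack_G = LS_G − ES_G = 24 − 6 = 18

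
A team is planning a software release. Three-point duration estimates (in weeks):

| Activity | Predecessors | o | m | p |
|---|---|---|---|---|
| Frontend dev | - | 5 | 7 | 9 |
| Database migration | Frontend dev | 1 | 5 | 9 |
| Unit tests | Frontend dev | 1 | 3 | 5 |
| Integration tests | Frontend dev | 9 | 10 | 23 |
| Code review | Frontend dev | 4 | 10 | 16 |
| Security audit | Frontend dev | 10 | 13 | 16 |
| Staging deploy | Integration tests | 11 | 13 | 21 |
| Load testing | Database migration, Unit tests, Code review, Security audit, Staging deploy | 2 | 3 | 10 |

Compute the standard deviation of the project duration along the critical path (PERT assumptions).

te_Frontend dev = (5 + 4·7 + 9)/6 = 42/6 = 7; σ²_Frontend dev = ((9−5)/6)² = 0.444
te_Database migration = (1 + 4·5 + 9)/6 = 30/6 = 5; σ²_Database migration = ((9−1)/6)² = 1.778
te_Unit tests = (1 + 4·3 + 5)/6 = 18/6 = 3; σ²_Unit tests = ((5−1)/6)² = 0.444
te_Integration tests = (9 + 4·10 + 23)/6 = 72/6 = 12; σ²_Integration tests = ((23−9)/6)² = 5.444
te_Code review = (4 + 4·10 + 16)/6 = 60/6 = 10; σ²_Code review = ((16−4)/6)² = 4.000
te_Security audit = (10 + 4·13 + 16)/6 = 78/6 = 13; σ²_Security audit = ((16−10)/6)² = 1.000
te_Staging deploy = (11 + 4·13 + 21)/6 = 84/6 = 14; σ²_Staging deploy = ((21−11)/6)² = 2.778
te_Load testing = (2 + 4·3 + 10)/6 = 24/6 = 4; σ²_Load testing = ((10−2)/6)² = 1.778

Forward pass:
ES_Frontend dev = 0; EF_Frontend dev = 7
ES_Database migration = 7; EF_Database migration = 7+5 = 12
ES_Unit tests = 7; EF_Unit tests = 7+3 = 10
ES_Integration tests = 7; EF_Integration tests = 7+12 = 19
ES_Code review = 7; EF_Code review = 7+10 = 17
ES_Security audit = 7; EF_Security audit = 7+13 = 20
ES_Staging deploy = 19; EF_Staging deploy = 19+14 = 33
ES_Load testing = max(EF_Database migration=12, EF_Unit tests=10, EF_Code review=17, EF_Security audit=20, EF_Staging deploy=33) = 33; EF_Load testing = 33+4 = 37
Expected project duration μ = 37 weeks. Critical path: Frontend dev → Integration tests → Staging deploy → Load testing.

Variance along critical path = 0.444 + 5.444 + 2.778 + 1.778 = 10.444
σ = √10.444 = 3.232 weeks

3.23 weeks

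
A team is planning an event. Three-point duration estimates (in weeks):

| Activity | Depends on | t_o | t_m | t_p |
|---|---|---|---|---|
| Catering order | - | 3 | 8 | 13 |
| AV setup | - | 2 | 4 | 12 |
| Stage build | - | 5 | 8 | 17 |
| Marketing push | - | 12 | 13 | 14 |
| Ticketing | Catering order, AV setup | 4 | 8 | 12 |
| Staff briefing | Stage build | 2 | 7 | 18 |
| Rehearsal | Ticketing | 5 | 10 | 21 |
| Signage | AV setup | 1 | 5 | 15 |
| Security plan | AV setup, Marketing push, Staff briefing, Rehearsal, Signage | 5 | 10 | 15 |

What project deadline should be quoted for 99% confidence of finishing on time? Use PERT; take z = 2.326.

45.8 weeks

te_Catering order = (3 + 4·8 + 13)/6 = 48/6 = 8; σ²_Catering order = ((13−3)/6)² = 2.778
te_AV setup = (2 + 4·4 + 12)/6 = 30/6 = 5; σ²_AV setup = ((12−2)/6)² = 2.778
te_Stage build = (5 + 4·8 + 17)/6 = 54/6 = 9; σ²_Stage build = ((17−5)/6)² = 4.000
te_Marketing push = (12 + 4·13 + 14)/6 = 78/6 = 13; σ²_Marketing push = ((14−12)/6)² = 0.111
te_Ticketing = (4 + 4·8 + 12)/6 = 48/6 = 8; σ²_Ticketing = ((12−4)/6)² = 1.778
te_Staff briefing = (2 + 4·7 + 18)/6 = 48/6 = 8; σ²_Staff briefing = ((18−2)/6)² = 7.111
te_Rehearsal = (5 + 4·10 + 21)/6 = 66/6 = 11; σ²_Rehearsal = ((21−5)/6)² = 7.111
te_Signage = (1 + 4·5 + 15)/6 = 36/6 = 6; σ²_Signage = ((15−1)/6)² = 5.444
te_Security plan = (5 + 4·10 + 15)/6 = 60/6 = 10; σ²_Security plan = ((15−5)/6)² = 2.778

Forward pass:
ES_Catering order = 0; EF_Catering order = 8
ES_AV setup = 0; EF_AV setup = 5
ES_Stage build = 0; EF_Stage build = 9
ES_Marketing push = 0; EF_Marketing push = 13
ES_Ticketing = max(EF_Catering order=8, EF_AV setup=5) = 8; EF_Ticketing = 8+8 = 16
ES_Staff briefing = 9; EF_Staff briefing = 9+8 = 17
ES_Rehearsal = 16; EF_Rehearsal = 16+11 = 27
ES_Signage = 5; EF_Signage = 5+6 = 11
ES_Security plan = max(EF_AV setup=5, EF_Marketing push=13, EF_Staff briefing=17, EF_Rehearsal=27, EF_Signage=11) = 27; EF_Security plan = 27+10 = 37
Expected project duration μ = 37 weeks. Critical path: Catering order → Ticketing → Rehearsal → Security plan.

Variance along critical path = 2.778 + 1.778 + 7.111 + 2.778 = 14.444; σ = 3.801 weeks.
D = μ + z·σ = 37 + 2.326·3.801 = 45.8 weeks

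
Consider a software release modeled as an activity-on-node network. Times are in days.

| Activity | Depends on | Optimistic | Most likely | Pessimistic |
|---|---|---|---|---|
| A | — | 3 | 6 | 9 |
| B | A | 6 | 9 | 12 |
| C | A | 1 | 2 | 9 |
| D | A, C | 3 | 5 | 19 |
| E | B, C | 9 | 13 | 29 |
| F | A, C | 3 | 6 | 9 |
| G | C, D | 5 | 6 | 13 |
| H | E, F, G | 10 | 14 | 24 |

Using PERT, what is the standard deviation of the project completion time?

4.31 days

te_A = (3 + 4·6 + 9)/6 = 36/6 = 6; σ²_A = ((9−3)/6)² = 1.000
te_B = (6 + 4·9 + 12)/6 = 54/6 = 9; σ²_B = ((12−6)/6)² = 1.000
te_C = (1 + 4·2 + 9)/6 = 18/6 = 3; σ²_C = ((9−1)/6)² = 1.778
te_D = (3 + 4·5 + 19)/6 = 42/6 = 7; σ²_D = ((19−3)/6)² = 7.111
te_E = (9 + 4·13 + 29)/6 = 90/6 = 15; σ²_E = ((29−9)/6)² = 11.111
te_F = (3 + 4·6 + 9)/6 = 36/6 = 6; σ²_F = ((9−3)/6)² = 1.000
te_G = (5 + 4·6 + 13)/6 = 42/6 = 7; σ²_G = ((13−5)/6)² = 1.778
te_H = (10 + 4·14 + 24)/6 = 90/6 = 15; σ²_H = ((24−10)/6)² = 5.444

Forward pass:
ES_A = 0; EF_A = 6
ES_B = 6; EF_B = 6+9 = 15
ES_C = 6; EF_C = 6+3 = 9
ES_D = max(EF_A=6, EF_C=9) = 9; EF_D = 9+7 = 16
ES_E = max(EF_B=15, EF_C=9) = 15; EF_E = 15+15 = 30
ES_F = max(EF_A=6, EF_C=9) = 9; EF_F = 9+6 = 15
ES_G = max(EF_C=9, EF_D=16) = 16; EF_G = 16+7 = 23
ES_H = max(EF_E=30, EF_F=15, EF_G=23) = 30; EF_H = 30+15 = 45
Expected project duration μ = 45 days. Critical path: A → B → E → H.

Variance along critical path = 1.000 + 1.000 + 11.111 + 5.444 = 18.556
σ = √18.556 = 4.308 days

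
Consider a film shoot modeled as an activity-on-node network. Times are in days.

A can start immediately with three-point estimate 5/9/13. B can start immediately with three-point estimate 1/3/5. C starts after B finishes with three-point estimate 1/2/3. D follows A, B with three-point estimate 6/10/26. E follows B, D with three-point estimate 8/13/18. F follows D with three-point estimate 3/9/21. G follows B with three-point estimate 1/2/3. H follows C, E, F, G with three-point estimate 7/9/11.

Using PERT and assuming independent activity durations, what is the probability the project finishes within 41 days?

0.309

te_A = (5 + 4·9 + 13)/6 = 54/6 = 9; σ²_A = ((13−5)/6)² = 1.778
te_B = (1 + 4·3 + 5)/6 = 18/6 = 3; σ²_B = ((5−1)/6)² = 0.444
te_C = (1 + 4·2 + 3)/6 = 12/6 = 2; σ²_C = ((3−1)/6)² = 0.111
te_D = (6 + 4·10 + 26)/6 = 72/6 = 12; σ²_D = ((26−6)/6)² = 11.111
te_E = (8 + 4·13 + 18)/6 = 78/6 = 13; σ²_E = ((18−8)/6)² = 2.778
te_F = (3 + 4·9 + 21)/6 = 60/6 = 10; σ²_F = ((21−3)/6)² = 9.000
te_G = (1 + 4·2 + 3)/6 = 12/6 = 2; σ²_G = ((3−1)/6)² = 0.111
te_H = (7 + 4·9 + 11)/6 = 54/6 = 9; σ²_H = ((11−7)/6)² = 0.444

Forward pass:
ES_A = 0; EF_A = 9
ES_B = 0; EF_B = 3
ES_C = 3; EF_C = 3+2 = 5
ES_D = max(EF_A=9, EF_B=3) = 9; EF_D = 9+12 = 21
ES_E = max(EF_B=3, EF_D=21) = 21; EF_E = 21+13 = 34
ES_F = 21; EF_F = 21+10 = 31
ES_G = 3; EF_G = 3+2 = 5
ES_H = max(EF_C=5, EF_E=34, EF_F=31, EF_G=5) = 34; EF_H = 34+9 = 43
Expected project duration μ = 43 days. Critical path: A → D → E → H.

Variance along critical path = 1.778 + 11.111 + 2.778 + 0.444 = 16.111; σ = √16.111 = 4.014 days.
Z = (41 − 43) / 4.014 = -0.498
P(T ≤ 41) = Φ(-0.498) ≈ 0.309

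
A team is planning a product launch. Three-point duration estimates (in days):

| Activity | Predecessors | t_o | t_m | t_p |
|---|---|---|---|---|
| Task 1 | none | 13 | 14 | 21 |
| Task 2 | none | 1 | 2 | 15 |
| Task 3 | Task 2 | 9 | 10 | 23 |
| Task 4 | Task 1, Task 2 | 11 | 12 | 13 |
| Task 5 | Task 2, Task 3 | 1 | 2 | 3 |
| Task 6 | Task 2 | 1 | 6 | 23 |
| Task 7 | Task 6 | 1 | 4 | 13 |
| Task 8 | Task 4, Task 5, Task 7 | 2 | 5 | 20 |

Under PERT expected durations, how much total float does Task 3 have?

9 days

te_Task 1 = (13 + 4·14 + 21)/6 = 90/6 = 15
te_Task 2 = (1 + 4·2 + 15)/6 = 24/6 = 4
te_Task 3 = (9 + 4·10 + 23)/6 = 72/6 = 12
te_Task 4 = (11 + 4·12 + 13)/6 = 72/6 = 12
te_Task 5 = (1 + 4·2 + 3)/6 = 12/6 = 2
te_Task 6 = (1 + 4·6 + 23)/6 = 48/6 = 8
te_Task 7 = (1 + 4·4 + 13)/6 = 30/6 = 5
te_Task 8 = (2 + 4·5 + 20)/6 = 42/6 = 7

Forward pass:
ES_Task 1 = 0; EF_Task 1 = 15
ES_Task 2 = 0; EF_Task 2 = 4
ES_Task 3 = 4; EF_Task 3 = 4+12 = 16
ES_Task 4 = max(EF_Task 1=15, EF_Task 2=4) = 15; EF_Task 4 = 15+12 = 27
ES_Task 5 = max(EF_Task 2=4, EF_Task 3=16) = 16; EF_Task 5 = 16+2 = 18
ES_Task 6 = 4; EF_Task 6 = 4+8 = 12
ES_Task 7 = 12; EF_Task 7 = 12+5 = 17
ES_Task 8 = max(EF_Task 4=27, EF_Task 5=18, EF_Task 7=17) = 27; EF_Task 8 = 27+7 = 34
Expected project duration μ = 34 days. Critical path: Task 1 → Task 4 → Task 8.

Backward pass:
LF_Task 8 = 34; LS_Task 8 = 34−7 = 27
LF_Task 7 = LS_Task 8 = 27; LS_Task 7 = 27−5 = 22
LF_Task 6 = LS_Task 7 = 22; LS_Task 6 = 22−8 = 14
LF_Task 5 = LS_Task 8 = 27; LS_Task 5 = 27−2 = 25
LF_Task 4 = LS_Task 8 = 27; LS_Task 4 = 27−12 = 15
LF_Task 3 = LS_Task 5 = 25; LS_Task 3 = 25−12 = 13
LF_Task 2 = min(LS_Task 3=13, LS_Task 4=15, LS_Task 5=25, LS_Task 6=14) = 13; LS_Task 2 = 13−4 = 9
LF_Task 1 = LS_Task 4 = 15; LS_Task 1 = 15−15 = 0
Slack_Task 3 = LS_Task 3 − ES_Task 3 = 13 − 4 = 9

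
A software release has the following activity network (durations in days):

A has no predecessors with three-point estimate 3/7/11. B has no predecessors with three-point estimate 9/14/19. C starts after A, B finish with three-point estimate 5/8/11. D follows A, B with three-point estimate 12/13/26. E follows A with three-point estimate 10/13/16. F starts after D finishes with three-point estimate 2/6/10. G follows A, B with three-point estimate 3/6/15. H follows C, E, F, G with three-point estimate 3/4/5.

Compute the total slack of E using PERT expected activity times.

te_A = (3 + 4·7 + 11)/6 = 42/6 = 7
te_B = (9 + 4·14 + 19)/6 = 84/6 = 14
te_C = (5 + 4·8 + 11)/6 = 48/6 = 8
te_D = (12 + 4·13 + 26)/6 = 90/6 = 15
te_E = (10 + 4·13 + 16)/6 = 78/6 = 13
te_F = (2 + 4·6 + 10)/6 = 36/6 = 6
te_G = (3 + 4·6 + 15)/6 = 42/6 = 7
te_H = (3 + 4·4 + 5)/6 = 24/6 = 4

Forward pass:
ES_A = 0; EF_A = 7
ES_B = 0; EF_B = 14
ES_C = max(EF_A=7, EF_B=14) = 14; EF_C = 14+8 = 22
ES_D = max(EF_A=7, EF_B=14) = 14; EF_D = 14+15 = 29
ES_E = 7; EF_E = 7+13 = 20
ES_F = 29; EF_F = 29+6 = 35
ES_G = max(EF_A=7, EF_B=14) = 14; EF_G = 14+7 = 21
ES_H = max(EF_C=22, EF_E=20, EF_F=35, EF_G=21) = 35; EF_H = 35+4 = 39
Expected project duration μ = 39 days. Critical path: B → D → F → H.

Backward pass:
LF_H = 39; LS_H = 39−4 = 35
LF_G = LS_H = 35; LS_G = 35−7 = 28
LF_F = LS_H = 35; LS_F = 35−6 = 29
LF_E = LS_H = 35; LS_E = 35−13 = 22
LF_D = LS_F = 29; LS_D = 29−15 = 14
LF_C = LS_H = 35; LS_C = 35−8 = 27
LF_B = min(LS_C=27, LS_D=14, LS_G=28) = 14; LS_B = 14−14 = 0
LF_A = min(LS_C=27, LS_D=14, LS_E=22, LS_G=28) = 14; LS_A = 14−7 = 7
Slack_E = LS_E − ES_E = 22 − 7 = 15

15 days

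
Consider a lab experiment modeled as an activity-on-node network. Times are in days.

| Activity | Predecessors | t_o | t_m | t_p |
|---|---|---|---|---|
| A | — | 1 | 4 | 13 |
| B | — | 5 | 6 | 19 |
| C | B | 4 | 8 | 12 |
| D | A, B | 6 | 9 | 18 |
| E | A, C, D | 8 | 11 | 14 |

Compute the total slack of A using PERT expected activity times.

3 days

te_A = (1 + 4·4 + 13)/6 = 30/6 = 5
te_B = (5 + 4·6 + 19)/6 = 48/6 = 8
te_C = (4 + 4·8 + 12)/6 = 48/6 = 8
te_D = (6 + 4·9 + 18)/6 = 60/6 = 10
te_E = (8 + 4·11 + 14)/6 = 66/6 = 11

Forward pass:
ES_A = 0; EF_A = 5
ES_B = 0; EF_B = 8
ES_C = 8; EF_C = 8+8 = 16
ES_D = max(EF_A=5, EF_B=8) = 8; EF_D = 8+10 = 18
ES_E = max(EF_A=5, EF_C=16, EF_D=18) = 18; EF_E = 18+11 = 29
Expected project duration μ = 29 days. Critical path: B → D → E.

Backward pass:
LF_E = 29; LS_E = 29−11 = 18
LF_D = LS_E = 18; LS_D = 18−10 = 8
LF_C = LS_E = 18; LS_C = 18−8 = 10
LF_B = min(LS_C=10, LS_D=8) = 8; LS_B = 8−8 = 0
LF_A = min(LS_D=8, LS_E=18) = 8; LS_A = 8−5 = 3
Slack_A = LS_A − ES_A = 3 − 0 = 3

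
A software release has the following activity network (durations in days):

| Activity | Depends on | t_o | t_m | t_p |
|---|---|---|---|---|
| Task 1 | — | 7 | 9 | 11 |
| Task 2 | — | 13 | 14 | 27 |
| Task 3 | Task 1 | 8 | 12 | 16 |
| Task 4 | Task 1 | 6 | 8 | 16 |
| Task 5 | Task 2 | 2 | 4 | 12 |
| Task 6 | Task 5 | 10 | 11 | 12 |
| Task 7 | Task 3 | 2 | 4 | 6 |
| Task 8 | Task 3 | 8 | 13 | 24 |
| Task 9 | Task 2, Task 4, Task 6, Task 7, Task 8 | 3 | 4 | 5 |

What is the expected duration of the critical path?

te_Task 1 = (7 + 4·9 + 11)/6 = 54/6 = 9
te_Task 2 = (13 + 4·14 + 27)/6 = 96/6 = 16
te_Task 3 = (8 + 4·12 + 16)/6 = 72/6 = 12
te_Task 4 = (6 + 4·8 + 16)/6 = 54/6 = 9
te_Task 5 = (2 + 4·4 + 12)/6 = 30/6 = 5
te_Task 6 = (10 + 4·11 + 12)/6 = 66/6 = 11
te_Task 7 = (2 + 4·4 + 6)/6 = 24/6 = 4
te_Task 8 = (8 + 4·13 + 24)/6 = 84/6 = 14
te_Task 9 = (3 + 4·4 + 5)/6 = 24/6 = 4

Forward pass:
ES_Task 1 = 0; EF_Task 1 = 9
ES_Task 2 = 0; EF_Task 2 = 16
ES_Task 3 = 9; EF_Task 3 = 9+12 = 21
ES_Task 4 = 9; EF_Task 4 = 9+9 = 18
ES_Task 5 = 16; EF_Task 5 = 16+5 = 21
ES_Task 6 = 21; EF_Task 6 = 21+11 = 32
ES_Task 7 = 21; EF_Task 7 = 21+4 = 25
ES_Task 8 = 21; EF_Task 8 = 21+14 = 35
ES_Task 9 = max(EF_Task 2=16, EF_Task 4=18, EF_Task 6=32, EF_Task 7=25, EF_Task 8=35) = 35; EF_Task 9 = 35+4 = 39
Expected project duration μ = 39 days. Critical path: Task 1 → Task 3 → Task 8 → Task 9.

39 days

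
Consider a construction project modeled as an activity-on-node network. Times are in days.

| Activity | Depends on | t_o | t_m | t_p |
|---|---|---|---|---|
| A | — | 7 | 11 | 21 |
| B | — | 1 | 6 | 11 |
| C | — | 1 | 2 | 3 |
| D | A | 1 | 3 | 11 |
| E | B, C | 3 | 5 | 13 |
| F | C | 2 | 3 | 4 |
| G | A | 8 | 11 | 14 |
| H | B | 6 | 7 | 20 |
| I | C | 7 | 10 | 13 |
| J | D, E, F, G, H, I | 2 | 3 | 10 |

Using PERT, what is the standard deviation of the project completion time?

2.87 days

te_A = (7 + 4·11 + 21)/6 = 72/6 = 12; σ²_A = ((21−7)/6)² = 5.444
te_B = (1 + 4·6 + 11)/6 = 36/6 = 6; σ²_B = ((11−1)/6)² = 2.778
te_C = (1 + 4·2 + 3)/6 = 12/6 = 2; σ²_C = ((3−1)/6)² = 0.111
te_D = (1 + 4·3 + 11)/6 = 24/6 = 4; σ²_D = ((11−1)/6)² = 2.778
te_E = (3 + 4·5 + 13)/6 = 36/6 = 6; σ²_E = ((13−3)/6)² = 2.778
te_F = (2 + 4·3 + 4)/6 = 18/6 = 3; σ²_F = ((4−2)/6)² = 0.111
te_G = (8 + 4·11 + 14)/6 = 66/6 = 11; σ²_G = ((14−8)/6)² = 1.000
te_H = (6 + 4·7 + 20)/6 = 54/6 = 9; σ²_H = ((20−6)/6)² = 5.444
te_I = (7 + 4·10 + 13)/6 = 60/6 = 10; σ²_I = ((13−7)/6)² = 1.000
te_J = (2 + 4·3 + 10)/6 = 24/6 = 4; σ²_J = ((10−2)/6)² = 1.778

Forward pass:
ES_A = 0; EF_A = 12
ES_B = 0; EF_B = 6
ES_C = 0; EF_C = 2
ES_D = 12; EF_D = 12+4 = 16
ES_E = max(EF_B=6, EF_C=2) = 6; EF_E = 6+6 = 12
ES_F = 2; EF_F = 2+3 = 5
ES_G = 12; EF_G = 12+11 = 23
ES_H = 6; EF_H = 6+9 = 15
ES_I = 2; EF_I = 2+10 = 12
ES_J = max(EF_D=16, EF_E=12, EF_F=5, EF_G=23, EF_H=15, EF_I=12) = 23; EF_J = 23+4 = 27
Expected project duration μ = 27 days. Critical path: A → G → J.

Variance along critical path = 5.444 + 1.000 + 1.778 = 8.222
σ = √8.222 = 2.867 days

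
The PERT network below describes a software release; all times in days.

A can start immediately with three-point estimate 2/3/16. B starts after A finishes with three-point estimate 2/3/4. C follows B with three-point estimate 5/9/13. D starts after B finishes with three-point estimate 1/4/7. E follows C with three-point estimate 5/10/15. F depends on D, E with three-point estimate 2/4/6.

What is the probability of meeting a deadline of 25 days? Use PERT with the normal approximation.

te_A = (2 + 4·3 + 16)/6 = 30/6 = 5; σ²_A = ((16−2)/6)² = 5.444
te_B = (2 + 4·3 + 4)/6 = 18/6 = 3; σ²_B = ((4−2)/6)² = 0.111
te_C = (5 + 4·9 + 13)/6 = 54/6 = 9; σ²_C = ((13−5)/6)² = 1.778
te_D = (1 + 4·4 + 7)/6 = 24/6 = 4; σ²_D = ((7−1)/6)² = 1.000
te_E = (5 + 4·10 + 15)/6 = 60/6 = 10; σ²_E = ((15−5)/6)² = 2.778
te_F = (2 + 4·4 + 6)/6 = 24/6 = 4; σ²_F = ((6−2)/6)² = 0.444

Forward pass:
ES_A = 0; EF_A = 5
ES_B = 5; EF_B = 5+3 = 8
ES_C = 8; EF_C = 8+9 = 17
ES_D = 8; EF_D = 8+4 = 12
ES_E = 17; EF_E = 17+10 = 27
ES_F = max(EF_D=12, EF_E=27) = 27; EF_F = 27+4 = 31
Expected project duration μ = 31 days. Critical path: A → B → C → E → F.

Variance along critical path = 5.444 + 0.111 + 1.778 + 2.778 + 0.444 = 10.556; σ = √10.556 = 3.249 days.
Z = (25 − 31) / 3.249 = -1.847
P(T ≤ 25) = Φ(-1.847) ≈ 0.032

0.032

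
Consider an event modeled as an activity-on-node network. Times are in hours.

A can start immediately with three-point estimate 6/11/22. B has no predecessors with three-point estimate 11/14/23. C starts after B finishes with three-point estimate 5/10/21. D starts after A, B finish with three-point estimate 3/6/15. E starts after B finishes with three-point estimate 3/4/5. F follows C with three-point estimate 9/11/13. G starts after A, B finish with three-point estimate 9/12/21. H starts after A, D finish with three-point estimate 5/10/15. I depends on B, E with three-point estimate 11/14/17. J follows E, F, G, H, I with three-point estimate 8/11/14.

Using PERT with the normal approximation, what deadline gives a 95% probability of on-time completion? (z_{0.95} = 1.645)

te_A = (6 + 4·11 + 22)/6 = 72/6 = 12; σ²_A = ((22−6)/6)² = 7.111
te_B = (11 + 4·14 + 23)/6 = 90/6 = 15; σ²_B = ((23−11)/6)² = 4.000
te_C = (5 + 4·10 + 21)/6 = 66/6 = 11; σ²_C = ((21−5)/6)² = 7.111
te_D = (3 + 4·6 + 15)/6 = 42/6 = 7; σ²_D = ((15−3)/6)² = 4.000
te_E = (3 + 4·4 + 5)/6 = 24/6 = 4; σ²_E = ((5−3)/6)² = 0.111
te_F = (9 + 4·11 + 13)/6 = 66/6 = 11; σ²_F = ((13−9)/6)² = 0.444
te_G = (9 + 4·12 + 21)/6 = 78/6 = 13; σ²_G = ((21−9)/6)² = 4.000
te_H = (5 + 4·10 + 15)/6 = 60/6 = 10; σ²_H = ((15−5)/6)² = 2.778
te_I = (11 + 4·14 + 17)/6 = 84/6 = 14; σ²_I = ((17−11)/6)² = 1.000
te_J = (8 + 4·11 + 14)/6 = 66/6 = 11; σ²_J = ((14−8)/6)² = 1.000

Forward pass:
ES_A = 0; EF_A = 12
ES_B = 0; EF_B = 15
ES_C = 15; EF_C = 15+11 = 26
ES_D = max(EF_A=12, EF_B=15) = 15; EF_D = 15+7 = 22
ES_E = 15; EF_E = 15+4 = 19
ES_F = 26; EF_F = 26+11 = 37
ES_G = max(EF_A=12, EF_B=15) = 15; EF_G = 15+13 = 28
ES_H = max(EF_A=12, EF_D=22) = 22; EF_H = 22+10 = 32
ES_I = max(EF_B=15, EF_E=19) = 19; EF_I = 19+14 = 33
ES_J = max(EF_E=19, EF_F=37, EF_G=28, EF_H=32, EF_I=33) = 37; EF_J = 37+11 = 48
Expected project duration μ = 48 hours. Critical path: B → C → F → J.

Variance along critical path = 4.000 + 7.111 + 0.444 + 1.000 = 12.556; σ = 3.543 hours.
D = μ + z·σ = 48 + 1.645·3.543 = 53.8 hours

53.8 hours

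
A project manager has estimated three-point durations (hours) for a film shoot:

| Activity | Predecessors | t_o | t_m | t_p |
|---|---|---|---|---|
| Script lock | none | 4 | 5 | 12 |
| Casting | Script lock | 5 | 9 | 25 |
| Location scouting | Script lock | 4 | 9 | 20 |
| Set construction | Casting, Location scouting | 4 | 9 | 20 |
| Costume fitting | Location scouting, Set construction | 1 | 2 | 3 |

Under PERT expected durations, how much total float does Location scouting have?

te_Script lock = (4 + 4·5 + 12)/6 = 36/6 = 6
te_Casting = (5 + 4·9 + 25)/6 = 66/6 = 11
te_Location scouting = (4 + 4·9 + 20)/6 = 60/6 = 10
te_Set construction = (4 + 4·9 + 20)/6 = 60/6 = 10
te_Costume fitting = (1 + 4·2 + 3)/6 = 12/6 = 2

Forward pass:
ES_Script lock = 0; EF_Script lock = 6
ES_Casting = 6; EF_Casting = 6+11 = 17
ES_Location scouting = 6; EF_Location scouting = 6+10 = 16
ES_Set construction = max(EF_Casting=17, EF_Location scouting=16) = 17; EF_Set construction = 17+10 = 27
ES_Costume fitting = max(EF_Location scouting=16, EF_Set construction=27) = 27; EF_Costume fitting = 27+2 = 29
Expected project duration μ = 29 hours. Critical path: Script lock → Casting → Set construction → Costume fitting.

Backward pass:
LF_Costume fitting = 29; LS_Costume fitting = 29−2 = 27
LF_Set construction = LS_Costume fitting = 27; LS_Set construction = 27−10 = 17
LF_Location scouting = min(LS_Set construction=17, LS_Costume fitting=27) = 17; LS_Location scouting = 17−10 = 7
LF_Casting = LS_Set construction = 17; LS_Casting = 17−11 = 6
LF_Script lock = min(LS_Casting=6, LS_Location scouting=7) = 6; LS_Script lock = 6−6 = 0
Slack_Location scouting = LS_Location scouting − ES_Location scouting = 7 − 6 = 1

1 hours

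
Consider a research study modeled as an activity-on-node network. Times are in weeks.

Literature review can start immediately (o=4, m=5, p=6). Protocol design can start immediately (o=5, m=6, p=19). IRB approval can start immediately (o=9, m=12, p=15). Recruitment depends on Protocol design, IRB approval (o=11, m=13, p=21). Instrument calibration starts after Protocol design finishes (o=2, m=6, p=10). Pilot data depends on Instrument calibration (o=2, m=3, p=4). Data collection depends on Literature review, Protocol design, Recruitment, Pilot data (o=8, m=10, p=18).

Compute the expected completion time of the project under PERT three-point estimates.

te_Literature review = (4 + 4·5 + 6)/6 = 30/6 = 5
te_Protocol design = (5 + 4·6 + 19)/6 = 48/6 = 8
te_IRB approval = (9 + 4·12 + 15)/6 = 72/6 = 12
te_Recruitment = (11 + 4·13 + 21)/6 = 84/6 = 14
te_Instrument calibration = (2 + 4·6 + 10)/6 = 36/6 = 6
te_Pilot data = (2 + 4·3 + 4)/6 = 18/6 = 3
te_Data collection = (8 + 4·10 + 18)/6 = 66/6 = 11

Forward pass:
ES_Literature review = 0; EF_Literature review = 5
ES_Protocol design = 0; EF_Protocol design = 8
ES_IRB approval = 0; EF_IRB approval = 12
ES_Recruitment = max(EF_Protocol design=8, EF_IRB approval=12) = 12; EF_Recruitment = 12+14 = 26
ES_Instrument calibration = 8; EF_Instrument calibration = 8+6 = 14
ES_Pilot data = 14; EF_Pilot data = 14+3 = 17
ES_Data collection = max(EF_Literature review=5, EF_Protocol design=8, EF_Recruitment=26, EF_Pilot data=17) = 26; EF_Data collection = 26+11 = 37
Expected project duration μ = 37 weeks. Critical path: IRB approval → Recruitment → Data collection.

37 weeks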